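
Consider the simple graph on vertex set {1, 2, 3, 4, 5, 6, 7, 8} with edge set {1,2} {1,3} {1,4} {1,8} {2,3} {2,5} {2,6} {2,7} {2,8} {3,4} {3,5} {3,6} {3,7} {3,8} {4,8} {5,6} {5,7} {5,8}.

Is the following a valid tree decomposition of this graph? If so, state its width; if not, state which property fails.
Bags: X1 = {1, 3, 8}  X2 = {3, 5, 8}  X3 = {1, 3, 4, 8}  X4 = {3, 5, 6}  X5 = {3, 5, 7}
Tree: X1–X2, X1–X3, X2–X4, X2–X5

No — vertex 2 appears in no bag.

A tree decomposition must satisfy three properties: every vertex lies in some bag; for every edge, both endpoints lie together in some bag; and for every vertex, the bags containing it form a connected subtree. Here vertex 2 appears in no bag, so the decomposition is invalid.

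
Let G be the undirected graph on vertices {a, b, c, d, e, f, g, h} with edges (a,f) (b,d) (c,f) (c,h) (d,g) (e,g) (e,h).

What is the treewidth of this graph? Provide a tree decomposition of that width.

The largest bag has 2 vertices, giving width 1; this decomposition certifies tw(G) ≤ 1. G has an edge, so its treewidth is at least 1. Combining the bounds, tw(G) = 1.

Treewidth 1.
One optimal decomposition is:
Bags: B1 = {b, d}  B2 = {d, g}  B3 = {e, g}  B4 = {e, h}  B5 = {c, h}  B6 = {c, f}  B7 = {a, f}
Tree: B1–B2, B2–B3, B3–B4, B4–B5, B5–B6, B6–B7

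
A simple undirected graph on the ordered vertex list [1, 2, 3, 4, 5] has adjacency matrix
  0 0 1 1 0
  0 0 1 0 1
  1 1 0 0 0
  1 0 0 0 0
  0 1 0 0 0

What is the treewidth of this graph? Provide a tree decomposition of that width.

Treewidth 1.
One optimal decomposition is:
Bags: B1 = {2, 5}  B2 = {2, 3}  B3 = {1, 3}  B4 = {1, 4}
Tree: B1–B2, B2–B3, B3–B4

The largest bag has 2 vertices, giving width 1; this decomposition certifies tw(G) ≤ 1. Any graph with an edge has treewidth ≥ 1, and G has the edge 5–2. Therefore the treewidth is 1.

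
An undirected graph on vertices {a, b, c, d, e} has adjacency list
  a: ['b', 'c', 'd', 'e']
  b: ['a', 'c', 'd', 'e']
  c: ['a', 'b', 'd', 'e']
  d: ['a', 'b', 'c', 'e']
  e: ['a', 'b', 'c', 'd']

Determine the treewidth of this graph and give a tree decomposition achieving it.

Treewidth 4.
One optimal decomposition is:
Bags: B1 = {a, b, c, d, e}
Tree: (single bag)

With just one bag of size 5, the width is 5 − 1 = 4, so tw(G) ≤ 4. For the lower bound, the 5 vertices {a, b, c, d, e} are pairwise adjacent, and any tree decomposition puts a clique entirely inside one bag — forcing width ≥ 4. Hence tw(G) = 4 exactly.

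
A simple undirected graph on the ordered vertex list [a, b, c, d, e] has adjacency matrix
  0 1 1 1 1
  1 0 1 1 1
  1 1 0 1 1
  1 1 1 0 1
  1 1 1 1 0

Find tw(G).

4

A width-4 tree decomposition is:
Bags: B1 = {a, b, c, d, e}
Tree: (single bag)
A single bag containing all 5 vertices is trivially a valid decomposition of width 4. For the lower bound, the 5 vertices {a, b, c, d, e} are pairwise adjacent, and any tree decomposition puts a clique entirely inside one bag — forcing width ≥ 4. Hence tw(G) = 4 exactly.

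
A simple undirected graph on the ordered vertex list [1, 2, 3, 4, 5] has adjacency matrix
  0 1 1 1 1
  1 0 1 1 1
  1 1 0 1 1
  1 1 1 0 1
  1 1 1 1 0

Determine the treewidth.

4

A width-4 tree decomposition is:
Bags: B1 = {1, 2, 3, 4, 5}
Tree: (single bag)
With just one bag of size 5, the width is 5 − 1 = 4, so tw(G) ≤ 4. Conversely, {1, 2, 3, 4, 5} is a clique of size 5, and the vertices of any clique must share a bag in every tree decomposition; so some bag has ≥ 5 vertices and tw(G) ≥ 4. The upper and lower bounds meet at 4, so that is the treewidth.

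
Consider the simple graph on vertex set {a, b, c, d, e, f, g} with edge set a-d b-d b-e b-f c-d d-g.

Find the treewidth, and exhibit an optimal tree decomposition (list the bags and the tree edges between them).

Every bag has size at most 2, so the width is 2 − 1 = 1 and tw(G) ≤ 1. Any graph with an edge has treewidth ≥ 1, and G has the edge d–b. The upper and lower bounds meet at 1, so that is the treewidth.

Treewidth 1.
Bags: B1 = {b, d}  B2 = {d, g}  B3 = {b, f}  B4 = {c, d}  B5 = {a, d}  B6 = {b, e}
Tree: B1–B2, B1–B3, B2–B4, B4–B5, B1–B6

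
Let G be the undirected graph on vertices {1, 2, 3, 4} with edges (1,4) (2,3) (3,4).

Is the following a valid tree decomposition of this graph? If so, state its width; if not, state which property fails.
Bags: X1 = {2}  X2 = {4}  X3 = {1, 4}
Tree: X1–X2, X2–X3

A tree decomposition must satisfy three properties: every vertex lies in some bag; for every edge, both endpoints lie together in some bag; and for every vertex, the bags containing it form a connected subtree. Here vertex 3 appears in no bag, so the decomposition is invalid.

No — vertex 3 appears in no bag.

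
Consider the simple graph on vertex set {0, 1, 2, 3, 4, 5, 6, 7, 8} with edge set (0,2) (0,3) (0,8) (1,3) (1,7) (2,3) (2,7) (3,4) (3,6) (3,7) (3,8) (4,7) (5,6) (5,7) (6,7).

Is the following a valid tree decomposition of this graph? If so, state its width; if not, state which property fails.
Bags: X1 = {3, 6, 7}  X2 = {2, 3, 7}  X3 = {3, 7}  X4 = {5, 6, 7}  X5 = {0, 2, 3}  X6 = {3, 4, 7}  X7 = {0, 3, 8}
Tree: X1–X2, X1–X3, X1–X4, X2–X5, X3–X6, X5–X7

A tree decomposition must satisfy three properties: every vertex lies in some bag; for every edge, both endpoints lie together in some bag; and for every vertex, the bags containing it form a connected subtree. Here vertex 1 appears in no bag, so the decomposition is invalid.

No — vertex 1 appears in no bag.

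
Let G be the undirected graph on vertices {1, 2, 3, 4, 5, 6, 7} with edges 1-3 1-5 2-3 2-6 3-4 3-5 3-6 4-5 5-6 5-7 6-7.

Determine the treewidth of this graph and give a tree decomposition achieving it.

Every bag has size at most 3, so the width is 3 − 1 = 2 and tw(G) ≤ 2. On the other hand G contains the 3-clique {2, 3, 6}. A clique must lie in a single bag of any decomposition, so no decomposition can have width below 2. Hence tw(G) = 2 exactly.

Treewidth 2.
Bags: B1 = {1, 3, 5}  B2 = {3, 5, 6}  B3 = {3, 4, 5}  B4 = {5, 6, 7}  B5 = {2, 3, 6}
Tree: B1–B2, B1–B3, B2–B4, B2–B5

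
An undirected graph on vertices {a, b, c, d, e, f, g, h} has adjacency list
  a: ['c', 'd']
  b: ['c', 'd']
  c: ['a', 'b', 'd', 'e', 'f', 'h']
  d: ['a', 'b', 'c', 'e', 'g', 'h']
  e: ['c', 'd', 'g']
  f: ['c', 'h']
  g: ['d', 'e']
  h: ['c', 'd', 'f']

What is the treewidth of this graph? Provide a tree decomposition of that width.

Treewidth 2.
One such decomposition:
Bags: B1 = {c, d, e}  B2 = {c, d, h}  B3 = {a, c, d}  B4 = {d, e, g}  B5 = {b, c, d}  B6 = {c, f, h}
Tree: B1–B2, B2–B3, B1–B4, B3–B5, B2–B6

Each bag holds 3 vertices, so the decomposition has width 2, which upper-bounds the treewidth. For the lower bound, the 3 vertices {d, e, g} are pairwise adjacent, and any tree decomposition puts a clique entirely inside one bag — forcing width ≥ 2. The upper and lower bounds meet at 2, so that is the treewidth.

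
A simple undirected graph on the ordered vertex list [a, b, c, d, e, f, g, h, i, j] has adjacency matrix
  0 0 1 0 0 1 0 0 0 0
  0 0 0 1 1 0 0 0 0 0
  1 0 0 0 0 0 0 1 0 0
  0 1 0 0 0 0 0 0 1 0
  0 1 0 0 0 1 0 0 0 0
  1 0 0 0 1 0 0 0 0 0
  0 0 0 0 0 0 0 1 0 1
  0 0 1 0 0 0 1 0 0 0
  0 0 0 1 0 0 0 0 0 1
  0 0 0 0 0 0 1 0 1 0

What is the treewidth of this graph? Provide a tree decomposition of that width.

Treewidth 2.
Bags: B1 = {c, g, h}  B2 = {c, g, j}  B3 = {c, i, j}  B4 = {c, d, i}  B5 = {b, c, d}  B6 = {b, c, e}  B7 = {c, e, f}  B8 = {a, c, f}
Tree: B1–B2, B2–B3, B3–B4, B4–B5, B5–B6, B6–B7, B7–B8

Each bag holds 3 vertices, so the decomposition has width 2, which upper-bounds the treewidth. Since c–h–g–j–i–d–b–e–f–a–c is a cycle in G, G is not acyclic. Forests are exactly the graphs of treewidth ≤ 1, so tw(G) ≥ 2. Hence tw(G) = 2 exactly.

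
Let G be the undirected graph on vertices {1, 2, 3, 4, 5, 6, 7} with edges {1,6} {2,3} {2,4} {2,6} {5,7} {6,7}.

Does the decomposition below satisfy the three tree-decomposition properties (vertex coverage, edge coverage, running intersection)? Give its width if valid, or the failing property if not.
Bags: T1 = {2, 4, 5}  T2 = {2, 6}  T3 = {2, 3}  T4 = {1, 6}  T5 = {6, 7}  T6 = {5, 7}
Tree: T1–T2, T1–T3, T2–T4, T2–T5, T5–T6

No — bags containing vertex 5 are not connected in the tree.

A tree decomposition must satisfy three properties: every vertex lies in some bag; for every edge, both endpoints lie together in some bag; and for every vertex, the bags containing it form a connected subtree. Here bags containing vertex 5 are not connected in the tree, so the decomposition is invalid.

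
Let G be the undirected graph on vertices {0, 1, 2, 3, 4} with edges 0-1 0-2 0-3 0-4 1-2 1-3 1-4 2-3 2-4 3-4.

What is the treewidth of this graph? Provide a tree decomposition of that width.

A single bag containing all 5 vertices is trivially a valid decomposition of width 4. Conversely, {0, 1, 2, 3, 4} is a clique of size 5, and the vertices of any clique must share a bag in every tree decomposition; so some bag has ≥ 5 vertices and tw(G) ≥ 4. Hence tw(G) = 4 exactly.

Treewidth 4.
One such decomposition:
Bags: B1 = {0, 1, 2, 3, 4}
Tree: (single bag)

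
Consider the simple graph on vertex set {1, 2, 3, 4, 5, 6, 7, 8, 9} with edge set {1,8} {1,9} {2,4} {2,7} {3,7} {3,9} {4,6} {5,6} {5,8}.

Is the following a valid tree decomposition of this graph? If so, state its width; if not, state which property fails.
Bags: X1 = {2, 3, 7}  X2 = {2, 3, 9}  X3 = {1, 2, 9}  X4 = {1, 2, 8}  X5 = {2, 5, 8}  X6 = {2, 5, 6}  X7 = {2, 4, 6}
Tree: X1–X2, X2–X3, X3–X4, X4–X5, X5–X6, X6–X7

Vertex coverage: the bags together contain {1, 2, 3, 4, 5, 6, 7, 8, 9}, the full vertex set. Edge coverage: each edge of G has both endpoints in at least one bag. Running intersection: for every vertex, the bags containing it form a connected subtree. All three properties hold, so this is a valid tree decomposition of width max|bag| − 1 = 2, and hence tw(G) ≤ 2.

Yes; width 2.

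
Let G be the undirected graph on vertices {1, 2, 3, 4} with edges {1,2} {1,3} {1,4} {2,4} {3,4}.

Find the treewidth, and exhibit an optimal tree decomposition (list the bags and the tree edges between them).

The largest bag has 3 vertices, giving width 2; this decomposition certifies tw(G) ≤ 2. Conversely, {1, 2, 4} is a clique of size 3, and the vertices of any clique must share a bag in every tree decomposition; so some bag has ≥ 3 vertices and tw(G) ≥ 2. Hence tw(G) = 2 exactly.

Treewidth 2.
One such decomposition:
Bags: B1 = {1, 3, 4}  B2 = {1, 2, 4}
Tree: B1–B2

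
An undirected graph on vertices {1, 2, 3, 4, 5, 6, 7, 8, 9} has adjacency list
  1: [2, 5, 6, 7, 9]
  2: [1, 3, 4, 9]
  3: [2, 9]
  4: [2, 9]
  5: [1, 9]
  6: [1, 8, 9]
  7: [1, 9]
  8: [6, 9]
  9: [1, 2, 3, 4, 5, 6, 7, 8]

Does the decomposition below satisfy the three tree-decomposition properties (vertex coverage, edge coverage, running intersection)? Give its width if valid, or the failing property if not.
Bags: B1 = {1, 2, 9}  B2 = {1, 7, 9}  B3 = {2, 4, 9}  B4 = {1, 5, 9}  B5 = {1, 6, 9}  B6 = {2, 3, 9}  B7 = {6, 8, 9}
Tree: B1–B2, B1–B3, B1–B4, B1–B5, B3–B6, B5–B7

Vertex coverage: the bags together contain {1, 2, 3, 4, 5, 6, 7, 8, 9}, the full vertex set. Edge coverage: each edge of G has both endpoints in at least one bag. Running intersection: for every vertex, the bags containing it form a connected subtree. All three properties hold, so this is a valid tree decomposition of width max|bag| − 1 = 2, and hence tw(G) ≤ 2.

Yes; width 2.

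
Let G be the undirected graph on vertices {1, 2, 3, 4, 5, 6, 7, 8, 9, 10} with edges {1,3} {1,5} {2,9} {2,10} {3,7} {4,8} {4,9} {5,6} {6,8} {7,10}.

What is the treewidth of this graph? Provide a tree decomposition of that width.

Treewidth 2.
One such decomposition:
Bags: B1 = {1, 5, 6}  B2 = {1, 6, 8}  B3 = {1, 4, 8}  B4 = {1, 4, 9}  B5 = {1, 2, 9}  B6 = {1, 2, 10}  B7 = {1, 7, 10}  B8 = {1, 3, 7}
Tree: B1–B2, B2–B3, B3–B4, B4–B5, B5–B6, B6–B7, B7–B8

Every bag has size at most 3, so the width is 3 − 1 = 2 and tw(G) ≤ 2. The edges 1–5–6–8–4–9–2–10–7–3–1 form a cycle, so G is not a tree and its treewidth is at least 2. Combining the bounds, tw(G) = 2.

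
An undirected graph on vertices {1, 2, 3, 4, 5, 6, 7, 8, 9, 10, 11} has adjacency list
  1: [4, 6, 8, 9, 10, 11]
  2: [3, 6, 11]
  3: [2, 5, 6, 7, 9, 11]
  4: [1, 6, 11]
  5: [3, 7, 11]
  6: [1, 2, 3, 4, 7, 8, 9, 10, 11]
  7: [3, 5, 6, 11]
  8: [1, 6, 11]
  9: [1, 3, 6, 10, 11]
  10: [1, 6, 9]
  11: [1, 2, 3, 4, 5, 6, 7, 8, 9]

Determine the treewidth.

A width-3 tree decomposition is:
Bags: B1 = {1, 6, 9, 11}  B2 = {3, 6, 9, 11}  B3 = {3, 6, 7, 11}  B4 = {3, 5, 7, 11}  B5 = {1, 4, 6, 11}  B6 = {1, 6, 8, 11}  B7 = {2, 3, 6, 11}  B8 = {1, 6, 9, 10}
Tree: B1–B2, B2–B3, B3–B4, B1–B5, B5–B6, B3–B7, B1–B8
Every bag has size at most 4, so the width is 4 − 1 = 3 and tw(G) ≤ 3. On the other hand G contains the 4-clique {3, 5, 7, 11}. A clique must lie in a single bag of any decomposition, so no decomposition can have width below 3. Hence tw(G) = 3 exactly.

3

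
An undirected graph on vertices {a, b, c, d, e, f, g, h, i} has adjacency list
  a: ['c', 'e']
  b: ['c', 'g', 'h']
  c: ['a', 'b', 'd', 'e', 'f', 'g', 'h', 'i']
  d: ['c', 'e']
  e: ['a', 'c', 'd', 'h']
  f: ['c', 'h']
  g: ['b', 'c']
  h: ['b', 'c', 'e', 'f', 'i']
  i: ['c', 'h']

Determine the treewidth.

2

A width-2 tree decomposition is:
Bags: B1 = {b, c, h}  B2 = {b, c, g}  B3 = {c, e, h}  B4 = {a, c, e}  B5 = {c, h, i}  B6 = {c, f, h}  B7 = {c, d, e}
Tree: B1–B2, B1–B3, B3–B4, B3–B5, B3–B6, B4–B7
Each bag holds 3 vertices, so the decomposition has width 2, which upper-bounds the treewidth. For the lower bound, the 3 vertices {c, d, e} are pairwise adjacent, and any tree decomposition puts a clique entirely inside one bag — forcing width ≥ 2. Therefore the treewidth is 2.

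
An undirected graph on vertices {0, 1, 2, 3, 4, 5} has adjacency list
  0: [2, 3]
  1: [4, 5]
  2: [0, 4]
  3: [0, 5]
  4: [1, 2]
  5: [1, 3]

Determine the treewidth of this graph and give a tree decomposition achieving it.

Each bag holds 3 vertices, so the decomposition has width 2, which upper-bounds the treewidth. The edges 5–1–4–2–0–3–5 form a cycle, so G is not a tree and its treewidth is at least 2. Combining the bounds, tw(G) = 2.

Treewidth 2.
One optimal decomposition is:
Bags: B1 = {1, 4, 5}  B2 = {2, 4, 5}  B3 = {0, 2, 5}  B4 = {0, 3, 5}
Tree: B1–B2, B2–B3, B3–B4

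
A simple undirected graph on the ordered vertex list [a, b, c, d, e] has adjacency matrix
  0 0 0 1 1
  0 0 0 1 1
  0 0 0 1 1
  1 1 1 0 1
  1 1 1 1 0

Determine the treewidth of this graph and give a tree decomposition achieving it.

Treewidth 2.
One optimal decomposition is:
Bags: B1 = {a, d, e}  B2 = {c, d, e}  B3 = {b, d, e}
Tree: B1–B2, B2–B3

Each bag holds 3 vertices, so the decomposition has width 2, which upper-bounds the treewidth. On the other hand G contains the 3-clique {c, d, e}. A clique must lie in a single bag of any decomposition, so no decomposition can have width below 2. Combining the bounds, tw(G) = 2.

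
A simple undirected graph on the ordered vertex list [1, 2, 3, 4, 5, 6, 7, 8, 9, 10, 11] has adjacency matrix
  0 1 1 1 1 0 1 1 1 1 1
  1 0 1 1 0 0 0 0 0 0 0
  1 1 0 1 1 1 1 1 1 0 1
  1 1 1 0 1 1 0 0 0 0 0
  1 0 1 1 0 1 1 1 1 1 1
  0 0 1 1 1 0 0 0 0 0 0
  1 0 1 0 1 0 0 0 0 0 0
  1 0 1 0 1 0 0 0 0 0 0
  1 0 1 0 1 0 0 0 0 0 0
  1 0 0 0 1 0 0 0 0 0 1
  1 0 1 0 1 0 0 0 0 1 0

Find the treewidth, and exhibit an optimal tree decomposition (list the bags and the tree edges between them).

Treewidth 3.
One optimal decomposition is:
Bags: B1 = {1, 3, 5, 7}  B2 = {1, 3, 4, 5}  B3 = {1, 3, 5, 8}  B4 = {3, 4, 5, 6}  B5 = {1, 3, 5, 9}  B6 = {1, 2, 3, 4}  B7 = {1, 3, 5, 11}  B8 = {1, 5, 10, 11}
Tree: B1–B2, B1–B3, B2–B4, B2–B5, B2–B6, B1–B7, B7–B8

Every bag has size at most 4, so the width is 4 − 1 = 3 and tw(G) ≤ 3. For the lower bound, the 4 vertices {1, 5, 10, 11} are pairwise adjacent, and any tree decomposition puts a clique entirely inside one bag — forcing width ≥ 3. The upper and lower bounds meet at 3, so that is the treewidth.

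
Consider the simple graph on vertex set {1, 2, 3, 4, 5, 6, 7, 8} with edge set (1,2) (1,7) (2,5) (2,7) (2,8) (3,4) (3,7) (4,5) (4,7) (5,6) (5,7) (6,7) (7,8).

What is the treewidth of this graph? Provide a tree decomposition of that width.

Treewidth 2.
One such decomposition:
Bags: B1 = {1, 2, 7}  B2 = {2, 7, 8}  B3 = {2, 5, 7}  B4 = {4, 5, 7}  B5 = {3, 4, 7}  B6 = {5, 6, 7}
Tree: B1–B2, B1–B3, B3–B4, B4–B5, B4–B6

Each bag holds 3 vertices, so the decomposition has width 2, which upper-bounds the treewidth. For the lower bound, the 3 vertices {2, 7, 8} are pairwise adjacent, and any tree decomposition puts a clique entirely inside one bag — forcing width ≥ 2. The upper and lower bounds meet at 2, so that is the treewidth.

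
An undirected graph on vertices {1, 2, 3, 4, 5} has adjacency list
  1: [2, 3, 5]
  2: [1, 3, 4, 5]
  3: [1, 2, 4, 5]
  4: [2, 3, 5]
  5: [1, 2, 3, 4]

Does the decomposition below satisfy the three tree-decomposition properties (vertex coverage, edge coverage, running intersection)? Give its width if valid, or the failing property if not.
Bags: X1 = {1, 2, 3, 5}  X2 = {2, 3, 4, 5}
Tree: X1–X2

Yes; width 3.

Vertex coverage: the bags together contain {1, 2, 3, 4, 5}, the full vertex set. Edge coverage: each edge of G has both endpoints in at least one bag. Running intersection: for every vertex, the bags containing it form a connected subtree. All three properties hold, so this is a valid tree decomposition of width max|bag| − 1 = 3, and hence tw(G) ≤ 3.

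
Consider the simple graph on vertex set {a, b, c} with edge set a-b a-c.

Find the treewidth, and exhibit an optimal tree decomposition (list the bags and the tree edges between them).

Each bag holds 2 vertices, so the decomposition has width 1, which upper-bounds the treewidth. Any graph with an edge has treewidth ≥ 1, and G has the edge a–c. Hence tw(G) = 1 exactly.

Treewidth 1.
One such decomposition:
Bags: B1 = {a, c}  B2 = {a, b}
Tree: B1–B2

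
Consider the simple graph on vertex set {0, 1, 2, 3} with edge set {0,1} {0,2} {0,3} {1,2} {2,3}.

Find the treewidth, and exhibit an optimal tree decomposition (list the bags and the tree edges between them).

Each bag holds 3 vertices, so the decomposition has width 2, which upper-bounds the treewidth. Conversely, {0, 1, 2} is a clique of size 3, and the vertices of any clique must share a bag in every tree decomposition; so some bag has ≥ 3 vertices and tw(G) ≥ 2. Hence tw(G) = 2 exactly.

Treewidth 2.
Bags: B1 = {0, 1, 2}  B2 = {0, 2, 3}
Tree: B1–B2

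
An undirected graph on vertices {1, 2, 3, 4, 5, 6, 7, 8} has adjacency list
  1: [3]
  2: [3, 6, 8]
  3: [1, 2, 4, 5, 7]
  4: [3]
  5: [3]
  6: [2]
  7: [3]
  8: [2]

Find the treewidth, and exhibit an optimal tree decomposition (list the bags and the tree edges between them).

The largest bag has 2 vertices, giving width 1; this decomposition certifies tw(G) ≤ 1. G has an edge, so its treewidth is at least 1. Combining the bounds, tw(G) = 1.

Treewidth 1.
One optimal decomposition is:
Bags: B1 = {2, 3}  B2 = {2, 6}  B3 = {3, 7}  B4 = {3, 4}  B5 = {3, 5}  B6 = {2, 8}  B7 = {1, 3}
Tree: B1–B2, B1–B3, B3–B4, B4–B5, B1–B6, B5–B7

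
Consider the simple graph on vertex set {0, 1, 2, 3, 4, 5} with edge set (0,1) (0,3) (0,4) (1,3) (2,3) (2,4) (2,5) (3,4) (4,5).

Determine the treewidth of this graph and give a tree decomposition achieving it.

Each bag holds 3 vertices, so the decomposition has width 2, which upper-bounds the treewidth. On the other hand G contains the 3-clique {0, 1, 3}. A clique must lie in a single bag of any decomposition, so no decomposition can have width below 2. Hence tw(G) = 2 exactly.

Treewidth 2.
Bags: B1 = {0, 3, 4}  B2 = {2, 3, 4}  B3 = {0, 1, 3}  B4 = {2, 4, 5}
Tree: B1–B2, B1–B3, B2–B4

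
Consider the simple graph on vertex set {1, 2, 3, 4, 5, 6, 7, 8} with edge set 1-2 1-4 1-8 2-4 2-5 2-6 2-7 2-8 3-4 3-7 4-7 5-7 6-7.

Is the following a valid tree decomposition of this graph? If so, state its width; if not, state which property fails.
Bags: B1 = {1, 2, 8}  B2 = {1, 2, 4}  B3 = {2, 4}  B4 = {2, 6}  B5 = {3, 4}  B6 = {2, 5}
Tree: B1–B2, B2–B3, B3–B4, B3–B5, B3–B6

A tree decomposition must satisfy three properties: every vertex lies in some bag; for every edge, both endpoints lie together in some bag; and for every vertex, the bags containing it form a connected subtree. Here vertex 7 appears in no bag, so the decomposition is invalid.

No — vertex 7 appears in no bag.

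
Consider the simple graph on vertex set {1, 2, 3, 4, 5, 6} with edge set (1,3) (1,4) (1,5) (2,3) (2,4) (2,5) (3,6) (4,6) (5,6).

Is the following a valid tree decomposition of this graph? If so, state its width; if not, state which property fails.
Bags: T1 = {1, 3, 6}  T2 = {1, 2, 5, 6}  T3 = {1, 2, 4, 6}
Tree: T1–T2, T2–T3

A tree decomposition must satisfy three properties: every vertex lies in some bag; for every edge, both endpoints lie together in some bag; and for every vertex, the bags containing it form a connected subtree. Here edge (2,3) lies in no bag, so the decomposition is invalid.

No — edge (2,3) lies in no bag.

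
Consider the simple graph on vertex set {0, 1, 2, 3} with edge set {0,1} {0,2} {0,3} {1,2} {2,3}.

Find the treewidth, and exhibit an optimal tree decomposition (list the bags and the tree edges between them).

Treewidth 2.
One such decomposition:
Bags: B1 = {0, 1, 2}  B2 = {0, 2, 3}
Tree: B1–B2

Every bag has size at most 3, so the width is 3 − 1 = 2 and tw(G) ≤ 2. On the other hand G contains the 3-clique {0, 1, 2}. A clique must lie in a single bag of any decomposition, so no decomposition can have width below 2. Combining the bounds, tw(G) = 2.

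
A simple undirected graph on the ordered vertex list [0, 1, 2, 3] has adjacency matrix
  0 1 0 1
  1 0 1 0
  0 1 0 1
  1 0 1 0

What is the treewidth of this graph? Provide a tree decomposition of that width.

Each bag holds 3 vertices, so the decomposition has width 2, which upper-bounds the treewidth. Since 0–1–2–3–0 is a cycle in G, G is not acyclic. Forests are exactly the graphs of treewidth ≤ 1, so tw(G) ≥ 2. The upper and lower bounds meet at 2, so that is the treewidth.

Treewidth 2.
Bags: B1 = {0, 1, 2}  B2 = {0, 2, 3}
Tree: B1–B2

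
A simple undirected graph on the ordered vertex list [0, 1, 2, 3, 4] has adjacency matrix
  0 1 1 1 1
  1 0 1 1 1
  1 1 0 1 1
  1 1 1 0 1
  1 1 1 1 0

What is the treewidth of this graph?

A width-4 tree decomposition is:
Bags: B1 = {0, 1, 2, 3, 4}
Tree: (single bag)
A single bag containing all 5 vertices is trivially a valid decomposition of width 4. On the other hand G contains the 5-clique {0, 1, 2, 3, 4}. A clique must lie in a single bag of any decomposition, so no decomposition can have width below 4. Hence tw(G) = 4 exactly.

4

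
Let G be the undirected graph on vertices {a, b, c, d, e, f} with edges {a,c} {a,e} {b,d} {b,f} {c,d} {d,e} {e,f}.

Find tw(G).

A width-2 tree decomposition is:
Bags: B1 = {b, d, f}  B2 = {d, e, f}  B3 = {c, d, e}  B4 = {a, c, e}
Tree: B1–B2, B2–B3, B3–B4
Each bag holds 3 vertices, so the decomposition has width 2, which upper-bounds the treewidth. The edges b–f–e–d–b form a cycle, so G is not a tree and its treewidth is at least 2. Hence tw(G) = 2 exactly.

2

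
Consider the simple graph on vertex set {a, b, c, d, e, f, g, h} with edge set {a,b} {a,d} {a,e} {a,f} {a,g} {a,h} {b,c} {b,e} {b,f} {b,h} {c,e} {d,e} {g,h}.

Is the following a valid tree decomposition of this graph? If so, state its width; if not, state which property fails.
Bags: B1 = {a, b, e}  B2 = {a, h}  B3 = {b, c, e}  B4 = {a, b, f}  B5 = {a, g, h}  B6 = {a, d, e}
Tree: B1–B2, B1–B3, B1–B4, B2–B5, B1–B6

No — edge (b,h) lies in no bag.

A tree decomposition must satisfy three properties: every vertex lies in some bag; for every edge, both endpoints lie together in some bag; and for every vertex, the bags containing it form a connected subtree. Here edge (b,h) lies in no bag, so the decomposition is invalid.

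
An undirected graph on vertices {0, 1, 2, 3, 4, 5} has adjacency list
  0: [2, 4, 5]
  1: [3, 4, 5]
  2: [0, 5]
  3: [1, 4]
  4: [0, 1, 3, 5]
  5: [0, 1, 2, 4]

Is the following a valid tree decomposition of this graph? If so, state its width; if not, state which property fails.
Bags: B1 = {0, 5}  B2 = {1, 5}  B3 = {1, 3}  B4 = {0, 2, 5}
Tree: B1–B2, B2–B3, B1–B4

A tree decomposition must satisfy three properties: every vertex lies in some bag; for every edge, both endpoints lie together in some bag; and for every vertex, the bags containing it form a connected subtree. Here vertex 4 appears in no bag, so the decomposition is invalid.

No — vertex 4 appears in no bag.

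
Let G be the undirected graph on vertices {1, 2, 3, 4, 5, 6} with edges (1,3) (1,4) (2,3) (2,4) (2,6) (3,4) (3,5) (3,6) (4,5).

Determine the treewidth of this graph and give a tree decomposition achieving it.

Treewidth 2.
One such decomposition:
Bags: B1 = {2, 3, 4}  B2 = {1, 3, 4}  B3 = {2, 3, 6}  B4 = {3, 4, 5}
Tree: B1–B2, B1–B3, B1–B4

Every bag has size at most 3, so the width is 3 − 1 = 2 and tw(G) ≤ 2. On the other hand G contains the 3-clique {1, 3, 4}. A clique must lie in a single bag of any decomposition, so no decomposition can have width below 2. Therefore the treewidth is 2.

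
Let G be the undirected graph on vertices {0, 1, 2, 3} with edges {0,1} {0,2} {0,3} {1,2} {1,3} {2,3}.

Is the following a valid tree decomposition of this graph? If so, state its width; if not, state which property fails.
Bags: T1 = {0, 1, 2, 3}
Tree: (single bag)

Yes; width 3.

Checking the three conditions: (i) the bags cover all of {0, 1, 2, 3}; (ii) for each edge, some bag contains both endpoints; (iii) the bags containing any fixed vertex form a subtree. All hold, so the decomposition is valid with width 4 − 1 = 3.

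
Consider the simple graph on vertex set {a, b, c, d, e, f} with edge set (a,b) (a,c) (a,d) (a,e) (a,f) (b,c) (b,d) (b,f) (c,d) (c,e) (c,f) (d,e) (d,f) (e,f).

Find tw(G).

A width-4 tree decomposition is:
Bags: B1 = {a, c, d, e, f}  B2 = {a, b, c, d, f}
Tree: B1–B2
The largest bag has 5 vertices, giving width 4; this decomposition certifies tw(G) ≤ 4. For the lower bound, the 5 vertices {a, c, d, e, f} are pairwise adjacent, and any tree decomposition puts a clique entirely inside one bag — forcing width ≥ 4. The upper and lower bounds meet at 4, so that is the treewidth.

4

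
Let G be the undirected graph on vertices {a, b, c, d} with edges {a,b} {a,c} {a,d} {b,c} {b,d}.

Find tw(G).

A width-2 tree decomposition is:
Bags: B1 = {a, b, d}  B2 = {a, b, c}
Tree: B1–B2
Every bag has size at most 3, so the width is 3 − 1 = 2 and tw(G) ≤ 2. On the other hand G contains the 3-clique {a, b, d}. A clique must lie in a single bag of any decomposition, so no decomposition can have width below 2. The upper and lower bounds meet at 2, so that is the treewidth.

2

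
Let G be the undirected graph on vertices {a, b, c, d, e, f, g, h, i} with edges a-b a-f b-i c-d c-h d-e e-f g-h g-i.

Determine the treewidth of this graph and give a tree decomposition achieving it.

Each bag holds 3 vertices, so the decomposition has width 2, which upper-bounds the treewidth. For the lower bound, G contains the cycle h–g–i–b–a–f–e–d–c–h, so G is not a forest; only forests have treewidth ≤ 1, hence tw(G) ≥ 2. Hence tw(G) = 2 exactly.

Treewidth 2.
One such decomposition:
Bags: B1 = {g, h, i}  B2 = {b, h, i}  B3 = {a, b, h}  B4 = {a, f, h}  B5 = {e, f, h}  B6 = {d, e, h}  B7 = {c, d, h}
Tree: B1–B2, B2–B3, B3–B4, B4–B5, B5–B6, B6–B7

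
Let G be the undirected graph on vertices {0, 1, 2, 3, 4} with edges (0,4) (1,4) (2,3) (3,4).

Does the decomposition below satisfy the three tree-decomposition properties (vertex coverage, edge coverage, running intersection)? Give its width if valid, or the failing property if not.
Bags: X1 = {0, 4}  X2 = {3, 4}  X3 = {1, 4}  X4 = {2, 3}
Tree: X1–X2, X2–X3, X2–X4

Vertex coverage: the bags together contain {0, 1, 2, 3, 4}, the full vertex set. Edge coverage: each edge of G has both endpoints in at least one bag. Running intersection: for every vertex, the bags containing it form a connected subtree. All three properties hold, so this is a valid tree decomposition of width max|bag| − 1 = 1, and hence tw(G) ≤ 1.

Yes; width 1.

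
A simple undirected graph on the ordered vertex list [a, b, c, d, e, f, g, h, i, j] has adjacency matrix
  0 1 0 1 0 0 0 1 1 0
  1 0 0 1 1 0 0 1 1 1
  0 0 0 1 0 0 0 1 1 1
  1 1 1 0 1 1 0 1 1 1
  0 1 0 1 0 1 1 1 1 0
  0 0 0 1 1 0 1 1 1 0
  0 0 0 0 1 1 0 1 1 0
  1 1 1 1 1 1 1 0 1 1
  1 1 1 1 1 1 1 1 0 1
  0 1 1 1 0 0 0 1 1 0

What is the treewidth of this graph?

A width-4 tree decomposition is:
Bags: B1 = {b, d, e, h, i}  B2 = {d, e, f, h, i}  B3 = {b, d, h, i, j}  B4 = {c, d, h, i, j}  B5 = {e, f, g, h, i}  B6 = {a, b, d, h, i}
Tree: B1–B2, B1–B3, B3–B4, B2–B5, B3–B6
The largest bag has 5 vertices, giving width 4; this decomposition certifies tw(G) ≤ 4. Conversely, {c, d, h, i, j} is a clique of size 5, and the vertices of any clique must share a bag in every tree decomposition; so some bag has ≥ 5 vertices and tw(G) ≥ 4. Combining the bounds, tw(G) = 4.

4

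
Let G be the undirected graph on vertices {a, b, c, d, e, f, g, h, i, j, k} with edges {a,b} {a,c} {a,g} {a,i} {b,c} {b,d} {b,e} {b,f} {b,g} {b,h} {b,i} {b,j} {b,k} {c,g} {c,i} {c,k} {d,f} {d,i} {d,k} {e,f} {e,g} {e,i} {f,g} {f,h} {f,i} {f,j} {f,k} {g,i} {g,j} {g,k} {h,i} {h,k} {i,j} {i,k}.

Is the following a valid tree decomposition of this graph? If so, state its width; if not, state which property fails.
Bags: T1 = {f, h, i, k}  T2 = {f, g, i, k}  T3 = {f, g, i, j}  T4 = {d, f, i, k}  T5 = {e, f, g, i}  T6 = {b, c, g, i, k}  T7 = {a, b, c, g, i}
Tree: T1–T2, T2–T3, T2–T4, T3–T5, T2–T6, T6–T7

No — edge (b,f) lies in no bag.

A tree decomposition must satisfy three properties: every vertex lies in some bag; for every edge, both endpoints lie together in some bag; and for every vertex, the bags containing it form a connected subtree. Here edge (b,f) lies in no bag, so the decomposition is invalid.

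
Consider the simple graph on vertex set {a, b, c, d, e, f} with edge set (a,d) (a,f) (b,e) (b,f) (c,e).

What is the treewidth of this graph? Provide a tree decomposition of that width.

Treewidth 1.
Bags: B1 = {a, d}  B2 = {a, f}  B3 = {b, f}  B4 = {b, e}  B5 = {c, e}
Tree: B1–B2, B2–B3, B3–B4, B4–B5

The largest bag has 2 vertices, giving width 1; this decomposition certifies tw(G) ≤ 1. Any graph with an edge has treewidth ≥ 1, and G has the edge d–a. Combining the bounds, tw(G) = 1.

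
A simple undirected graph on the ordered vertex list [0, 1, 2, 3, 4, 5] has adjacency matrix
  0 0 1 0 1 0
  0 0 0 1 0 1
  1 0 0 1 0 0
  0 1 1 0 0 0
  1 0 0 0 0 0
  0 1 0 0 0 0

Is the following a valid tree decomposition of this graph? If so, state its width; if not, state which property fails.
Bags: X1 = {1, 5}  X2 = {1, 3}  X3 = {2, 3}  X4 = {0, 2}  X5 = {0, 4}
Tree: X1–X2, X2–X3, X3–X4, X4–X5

Checking the three conditions: (i) the bags cover all of {0, 1, 2, 3, 4, 5}; (ii) for each edge, some bag contains both endpoints; (iii) the bags containing any fixed vertex form a subtree. All hold, so the decomposition is valid with width 2 − 1 = 1.

Yes; width 1.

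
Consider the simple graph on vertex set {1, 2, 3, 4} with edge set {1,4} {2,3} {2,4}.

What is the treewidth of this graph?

A width-1 tree decomposition is:
Bags: B1 = {2, 4}  B2 = {2, 3}  B3 = {1, 4}
Tree: B1–B2, B1–B3
The largest bag has 2 vertices, giving width 1; this decomposition certifies tw(G) ≤ 1. Any graph with an edge has treewidth ≥ 1, and G has the edge 2–4. Hence tw(G) = 1 exactly.

1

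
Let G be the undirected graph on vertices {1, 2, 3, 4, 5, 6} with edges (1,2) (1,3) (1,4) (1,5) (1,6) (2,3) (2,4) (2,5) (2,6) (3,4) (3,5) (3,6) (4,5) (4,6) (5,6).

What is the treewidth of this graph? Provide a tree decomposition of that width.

With just one bag of size 6, the width is 6 − 1 = 5, so tw(G) ≤ 5. For the lower bound, the 6 vertices {1, 2, 3, 4, 5, 6} are pairwise adjacent, and any tree decomposition puts a clique entirely inside one bag — forcing width ≥ 5. Combining the bounds, tw(G) = 5.

Treewidth 5.
One such decomposition:
Bags: B1 = {1, 2, 3, 4, 5, 6}
Tree: (single bag)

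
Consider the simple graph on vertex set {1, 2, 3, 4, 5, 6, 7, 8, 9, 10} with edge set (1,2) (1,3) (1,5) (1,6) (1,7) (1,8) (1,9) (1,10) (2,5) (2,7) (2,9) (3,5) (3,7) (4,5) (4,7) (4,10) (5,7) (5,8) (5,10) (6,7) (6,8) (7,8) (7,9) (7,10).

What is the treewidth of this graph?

3

A width-3 tree decomposition is:
Bags: B1 = {1, 2, 5, 7}  B2 = {1, 5, 7, 8}  B3 = {1, 5, 7, 10}  B4 = {1, 3, 5, 7}  B5 = {1, 2, 7, 9}  B6 = {4, 5, 7, 10}  B7 = {1, 6, 7, 8}
Tree: B1–B2, B2–B3, B3–B4, B1–B5, B3–B6, B2–B7
Every bag has size at most 4, so the width is 4 − 1 = 3 and tw(G) ≤ 3. For the lower bound, the 4 vertices {1, 2, 7, 9} are pairwise adjacent, and any tree decomposition puts a clique entirely inside one bag — forcing width ≥ 3. The upper and lower bounds meet at 3, so that is the treewidth.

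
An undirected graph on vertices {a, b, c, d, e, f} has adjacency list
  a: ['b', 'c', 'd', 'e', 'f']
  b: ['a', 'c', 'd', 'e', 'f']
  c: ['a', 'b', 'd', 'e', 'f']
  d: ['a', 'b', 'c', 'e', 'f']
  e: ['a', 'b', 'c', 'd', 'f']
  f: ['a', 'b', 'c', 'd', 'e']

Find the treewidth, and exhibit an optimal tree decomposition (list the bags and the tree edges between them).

Treewidth 5.
One optimal decomposition is:
Bags: B1 = {a, b, c, d, e, f}
Tree: (single bag)

With just one bag of size 6, the width is 6 − 1 = 5, so tw(G) ≤ 5. On the other hand G contains the 6-clique {a, b, c, d, e, f}. A clique must lie in a single bag of any decomposition, so no decomposition can have width below 5. The upper and lower bounds meet at 5, so that is the treewidth.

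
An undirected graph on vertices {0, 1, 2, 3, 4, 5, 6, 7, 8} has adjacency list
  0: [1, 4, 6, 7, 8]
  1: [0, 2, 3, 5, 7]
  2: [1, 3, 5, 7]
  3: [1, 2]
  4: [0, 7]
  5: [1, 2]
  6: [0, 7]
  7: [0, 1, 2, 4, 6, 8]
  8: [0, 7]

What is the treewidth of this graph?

2

A width-2 tree decomposition is:
Bags: B1 = {1, 2, 3}  B2 = {1, 2, 5}  B3 = {1, 2, 7}  B4 = {0, 1, 7}  B5 = {0, 6, 7}  B6 = {0, 7, 8}  B7 = {0, 4, 7}
Tree: B1–B2, B1–B3, B3–B4, B4–B5, B4–B6, B6–B7
Every bag has size at most 3, so the width is 3 − 1 = 2 and tw(G) ≤ 2. On the other hand G contains the 3-clique {1, 2, 3}. A clique must lie in a single bag of any decomposition, so no decomposition can have width below 2. Hence tw(G) = 2 exactly.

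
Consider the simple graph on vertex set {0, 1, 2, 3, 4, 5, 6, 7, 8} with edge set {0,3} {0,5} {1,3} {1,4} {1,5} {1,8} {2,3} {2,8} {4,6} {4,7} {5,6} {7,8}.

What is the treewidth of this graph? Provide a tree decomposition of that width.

Treewidth 3.
One optimal decomposition is:
Bags: B1 = {2, 3, 7, 8}  B2 = {1, 3, 7, 8}  B3 = {1, 3, 4, 7}  B4 = {0, 1, 3, 4}  B5 = {0, 1, 4, 5}  B6 = {0, 4, 5, 6}
Tree: B1–B2, B2–B3, B3–B4, B4–B5, B5–B6

Every bag has size at most 4, so the width is 4 − 1 = 3 and tw(G) ≤ 3. For the lower bound: the 4 vertex sets {2,7,8}, {3}, {1}, {0,4,5,6} are disjoint, each induces a connected subgraph, and every pair is joined by at least one edge of G. Contracting each set to a single vertex therefore yields K_{4} as a minor, and since treewidth is minor-monotone, tw(G) ≥ tw(K_{4}) = 3. Combining the bounds, tw(G) = 3.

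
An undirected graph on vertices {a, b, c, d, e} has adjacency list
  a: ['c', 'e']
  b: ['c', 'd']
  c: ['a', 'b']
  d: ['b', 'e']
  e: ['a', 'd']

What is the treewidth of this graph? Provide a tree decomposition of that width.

Treewidth 2.
One such decomposition:
Bags: B1 = {a, c, e}  B2 = {b, c, e}  B3 = {b, d, e}
Tree: B1–B2, B2–B3

The largest bag has 3 vertices, giving width 2; this decomposition certifies tw(G) ≤ 2. Since e–a–c–b–d–e is a cycle in G, G is not acyclic. Forests are exactly the graphs of treewidth ≤ 1, so tw(G) ≥ 2. The upper and lower bounds meet at 2, so that is the treewidth.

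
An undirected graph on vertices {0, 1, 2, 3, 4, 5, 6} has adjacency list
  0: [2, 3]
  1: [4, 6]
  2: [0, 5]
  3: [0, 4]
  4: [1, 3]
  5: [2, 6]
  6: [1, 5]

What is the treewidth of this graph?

2

A width-2 tree decomposition is:
Bags: B1 = {1, 5, 6}  B2 = {1, 2, 5}  B3 = {0, 1, 2}  B4 = {0, 1, 3}  B5 = {1, 3, 4}
Tree: B1–B2, B2–B3, B3–B4, B4–B5
Each bag holds 3 vertices, so the decomposition has width 2, which upper-bounds the treewidth. For the lower bound, G contains the cycle 1–6–5–2–0–3–4–1, so G is not a forest; only forests have treewidth ≤ 1, hence tw(G) ≥ 2. Combining the bounds, tw(G) = 2.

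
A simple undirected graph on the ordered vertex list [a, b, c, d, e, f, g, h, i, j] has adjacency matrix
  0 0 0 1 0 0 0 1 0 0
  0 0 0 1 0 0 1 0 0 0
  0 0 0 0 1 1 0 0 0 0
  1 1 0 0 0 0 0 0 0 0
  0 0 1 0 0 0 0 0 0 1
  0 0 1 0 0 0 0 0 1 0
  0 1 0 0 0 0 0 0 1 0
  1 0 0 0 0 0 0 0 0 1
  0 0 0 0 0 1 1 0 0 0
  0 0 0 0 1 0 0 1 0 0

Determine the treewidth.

2

A width-2 tree decomposition is:
Bags: B1 = {f, g, i}  B2 = {c, f, g}  B3 = {c, e, g}  B4 = {e, g, j}  B5 = {g, h, j}  B6 = {a, g, h}  B7 = {a, d, g}  B8 = {b, d, g}
Tree: B1–B2, B2–B3, B3–B4, B4–B5, B5–B6, B6–B7, B7–B8
The largest bag has 3 vertices, giving width 2; this decomposition certifies tw(G) ≤ 2. The edges g–i–f–c–e–j–h–a–d–b–g form a cycle, so G is not a tree and its treewidth is at least 2. Combining the bounds, tw(G) = 2.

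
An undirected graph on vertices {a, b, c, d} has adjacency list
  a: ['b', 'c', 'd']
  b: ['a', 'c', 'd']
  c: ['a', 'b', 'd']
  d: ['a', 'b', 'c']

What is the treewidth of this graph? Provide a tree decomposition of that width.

Treewidth 3.
Bags: B1 = {a, b, c, d}
Tree: (single bag)

A single bag containing all 4 vertices is trivially a valid decomposition of width 3. On the other hand G contains the 4-clique {a, b, c, d}. A clique must lie in a single bag of any decomposition, so no decomposition can have width below 3. The upper and lower bounds meet at 3, so that is the treewidth.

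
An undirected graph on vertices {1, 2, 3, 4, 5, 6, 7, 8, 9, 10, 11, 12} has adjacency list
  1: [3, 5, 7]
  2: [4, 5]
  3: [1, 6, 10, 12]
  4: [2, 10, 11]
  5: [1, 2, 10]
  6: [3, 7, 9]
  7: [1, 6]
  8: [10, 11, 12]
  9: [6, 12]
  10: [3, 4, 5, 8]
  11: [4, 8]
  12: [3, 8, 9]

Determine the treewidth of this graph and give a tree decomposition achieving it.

Each bag holds 4 vertices, so the decomposition has width 3, which upper-bounds the treewidth. For the lower bound: the 4 vertex sets {2,4,11}, {5}, {10}, {1,3,8,12} are disjoint, each induces a connected subgraph, and every pair is joined by at least one edge of G. Contracting each set to a single vertex therefore yields K_{4} as a minor, and since treewidth is minor-monotone, tw(G) ≥ tw(K_{4}) = 3. Hence tw(G) = 3 exactly.

Treewidth 3.
Bags: B1 = {2, 4, 5, 11}  B2 = {4, 5, 10, 11}  B3 = {5, 8, 10, 11}  B4 = {1, 5, 8, 10}  B5 = {1, 3, 8, 10}  B6 = {1, 3, 8, 12}  B7 = {1, 3, 7, 12}  B8 = {3, 6, 7, 12}  B9 = {6, 7, 9, 12}
Tree: B1–B2, B2–B3, B3–B4, B4–B5, B5–B6, B6–B7, B7–B8, B8–B9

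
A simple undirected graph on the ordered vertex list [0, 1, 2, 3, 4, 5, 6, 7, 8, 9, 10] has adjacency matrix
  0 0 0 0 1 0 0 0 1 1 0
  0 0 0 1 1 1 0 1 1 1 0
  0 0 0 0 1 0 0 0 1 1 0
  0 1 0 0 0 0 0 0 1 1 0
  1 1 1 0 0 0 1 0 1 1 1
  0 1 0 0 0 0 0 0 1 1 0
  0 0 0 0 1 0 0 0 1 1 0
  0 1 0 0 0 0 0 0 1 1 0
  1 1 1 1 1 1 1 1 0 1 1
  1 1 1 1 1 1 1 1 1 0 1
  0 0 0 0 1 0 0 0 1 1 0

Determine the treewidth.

3

A width-3 tree decomposition is:
Bags: B1 = {4, 6, 8, 9}  B2 = {1, 4, 8, 9}  B3 = {2, 4, 8, 9}  B4 = {0, 4, 8, 9}  B5 = {1, 5, 8, 9}  B6 = {1, 3, 8, 9}  B7 = {4, 8, 9, 10}  B8 = {1, 7, 8, 9}
Tree: B1–B2, B2–B3, B3–B4, B2–B5, B5–B6, B3–B7, B5–B8
Each bag holds 4 vertices, so the decomposition has width 3, which upper-bounds the treewidth. On the other hand G contains the 4-clique {1, 3, 8, 9}. A clique must lie in a single bag of any decomposition, so no decomposition can have width below 3. Combining the bounds, tw(G) = 3.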